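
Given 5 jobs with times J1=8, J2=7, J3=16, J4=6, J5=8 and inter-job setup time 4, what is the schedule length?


Makespan = Σ processing + (n-1) × setup
= (8 + 7 + 16 + 6 + 8) + (5-1)×4
= 45 + 16
= 61 time units


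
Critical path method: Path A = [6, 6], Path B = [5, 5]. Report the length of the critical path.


Path A: 6 + 6 = 12
Path B: 5 + 5 = 10
Critical path = longest = max(12, 10)
= 12 (Path A)


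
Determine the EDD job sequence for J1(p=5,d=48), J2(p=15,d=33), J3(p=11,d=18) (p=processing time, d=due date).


EDD: sort by earliest due date
  J3: d=18, p=11
  J2: d=33, p=15
  J1: d=48, p=5
Order: J3 → J2 → J1


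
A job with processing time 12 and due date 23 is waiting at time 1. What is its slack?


Slack = due - current_time - processing
= 23 - 1 - 12
= 10


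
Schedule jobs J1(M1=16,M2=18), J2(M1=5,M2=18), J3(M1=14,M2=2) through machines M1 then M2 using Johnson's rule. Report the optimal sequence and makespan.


Johnson's rule:
Group 1 (M1≤M2, sort by M1): ['J2', 'J1']
Group 2 (M1>M2, sort desc M2): ['J3']
Sequence: J2 → J1 → J3
Makespan calculation:
  J2: M1 done=5, M2 done=23
  J1: M1 done=21, M2 done=41
  J3: M1 done=35, M2 done=43
= Sequence: J2 → J1 → J3, Makespan: 43


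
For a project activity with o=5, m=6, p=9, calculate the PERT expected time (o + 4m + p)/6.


te = (o + 4m + p) / 6
= (5 + 4×6 + 9) / 6
= (5 + 24 + 9) / 6
= 38 / 6
= 6.33


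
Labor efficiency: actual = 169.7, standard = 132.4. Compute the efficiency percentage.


Efficiency = (actual / standard) × 100
= (169.7 / 132.4) × 100
= 128.2%


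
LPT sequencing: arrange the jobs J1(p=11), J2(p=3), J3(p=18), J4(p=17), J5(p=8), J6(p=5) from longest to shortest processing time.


LPT: sort by longest processing time first
  J3: p=18
  J4: p=17
  J1: p=11
  J5: p=8
  J6: p=5
  J2: p=3
Order: J3 → J4 → J1 → J5 → J6 → J2


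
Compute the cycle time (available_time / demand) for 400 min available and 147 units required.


Cycle time = available time / demand
= 400 / 147
= 2.72 min/unit


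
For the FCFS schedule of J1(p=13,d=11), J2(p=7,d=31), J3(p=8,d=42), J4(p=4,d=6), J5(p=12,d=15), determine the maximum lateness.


Lateness per job (L = C - d):
  J1: C=13, d=11, L=2
  J2: C=20, d=31, L=-11
  J3: C=28, d=42, L=-14
  J4: C=32, d=6, L=26
  J5: C=44, d=15, L=29
Lmax = max(2, -11, -14, 26, 29)
= 29


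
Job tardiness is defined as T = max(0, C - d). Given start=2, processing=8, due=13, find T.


Completion = start + processing = 2 + 8 = 10
Tardiness = max(0, C - d) = max(0, 10 - 13)
= max(0, -3)
= 0


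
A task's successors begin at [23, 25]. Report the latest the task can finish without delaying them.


LF = min of all successor start times
Successors start at: [23, 25]
LF = min(23, 25)
= 23


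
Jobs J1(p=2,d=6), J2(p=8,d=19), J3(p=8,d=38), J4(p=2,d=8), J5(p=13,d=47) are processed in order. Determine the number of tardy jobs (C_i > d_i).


Completion vs due date:
  J1: C=2, d=6 → on time
  J2: C=10, d=19 → on time
  J3: C=18, d=38 → on time
  J4: C=20, d=8 → TARDY
  J5: C=33, d=47 → on time
Tardy jobs: J4
Count = 1


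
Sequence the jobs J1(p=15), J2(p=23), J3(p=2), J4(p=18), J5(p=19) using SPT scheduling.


SPT: sort by shortest processing time
  J3: p=2
  J1: p=15
  J4: p=18
  J5: p=19
  J2: p=23
Order: J3 → J1 → J4 → J5 → J2


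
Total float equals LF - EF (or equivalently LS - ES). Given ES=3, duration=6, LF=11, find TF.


EF = ES + duration = 3 + 6 = 9
LS = LF - duration = 11 - 6 = 5
Total Float = LF - EF = 11 - 9
(or LS - ES = 5 - 3)
= 2


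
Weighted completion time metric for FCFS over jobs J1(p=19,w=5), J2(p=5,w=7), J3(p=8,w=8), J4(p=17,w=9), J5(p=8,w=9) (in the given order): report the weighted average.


Completion times:
  J1: C=19, w×C=5×19=95
  J2: C=24, w×C=7×24=168
  J3: C=32, w×C=8×32=256
  J4: C=49, w×C=9×49=441
  J5: C=57, w×C=9×57=513
Sum w×C = 1473
Sum w = 38
Weighted avg = 1473/38
= 38.76


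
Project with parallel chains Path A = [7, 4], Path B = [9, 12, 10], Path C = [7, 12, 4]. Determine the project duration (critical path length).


Path A: 7 + 4 = 11
Path B: 9 + 12 + 10 = 31
Path C: 7 + 12 + 4 = 23
Critical path = longest = max(11, 31, 23)
= 31 (Path B)


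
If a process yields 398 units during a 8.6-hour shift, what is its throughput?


Throughput = units / time
= 398 / 8.6
= 46.3 units/hour


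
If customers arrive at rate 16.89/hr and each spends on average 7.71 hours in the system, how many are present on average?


Little's law: L = λ × W
= 16.89 × 7.71
= 130.22


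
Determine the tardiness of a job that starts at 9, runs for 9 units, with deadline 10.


Completion = start + processing = 9 + 9 = 18
Tardiness = max(0, C - d) = max(0, 18 - 10)
= max(0, 8)
= 8


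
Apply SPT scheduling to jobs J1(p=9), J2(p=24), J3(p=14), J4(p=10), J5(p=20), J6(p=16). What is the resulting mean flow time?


SPT order: J1 → J4 → J3 → J6 → J5 → J2
Completion times:
  J1: C=9
  J4: C=19
  J3: C=33
  J6: C=49
  J5: C=69
  J2: C=93
Sum = 272, n = 6
Mean flow = 272/6
= 45.33


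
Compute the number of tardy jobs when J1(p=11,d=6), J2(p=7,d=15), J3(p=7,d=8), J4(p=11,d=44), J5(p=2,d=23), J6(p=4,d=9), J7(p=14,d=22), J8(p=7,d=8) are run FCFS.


Completion vs due date:
  J1: C=11, d=6 → TARDY
  J2: C=18, d=15 → TARDY
  J3: C=25, d=8 → TARDY
  J4: C=36, d=44 → on time
  J5: C=38, d=23 → TARDY
  J6: C=42, d=9 → TARDY
  J7: C=56, d=22 → TARDY
  J8: C=63, d=8 → TARDY
Tardy jobs: J1, J2, J3, J5, J6, J7, J8
Count = 7


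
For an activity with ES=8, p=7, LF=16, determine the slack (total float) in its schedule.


EF = ES + duration = 8 + 7 = 15
LS = LF - duration = 16 - 7 = 9
Total Float = LF - EF = 16 - 15
(or LS - ES = 9 - 8)
= 1


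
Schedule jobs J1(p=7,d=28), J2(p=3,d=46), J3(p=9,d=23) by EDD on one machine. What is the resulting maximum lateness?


EDD order: J3 → J1 → J2
Completion and lateness:
  J3: C=9, d=23, L=9-23=-14
  J1: C=16, d=28, L=16-28=-12
  J2: C=19, d=46, L=19-46=-27
Lmax = max(-14, -12, -27)
= -12


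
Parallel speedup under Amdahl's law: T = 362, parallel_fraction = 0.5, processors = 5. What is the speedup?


Amdahl's law: T_p = T × ((1-p) + p/N)
= 362 × ((1-0.5) + 0.5/5)
= 362 × (0.50 + 0.1000)
= 362 × 0.6000
= 217.20
Speedup = 362/217.20
= 1.67×


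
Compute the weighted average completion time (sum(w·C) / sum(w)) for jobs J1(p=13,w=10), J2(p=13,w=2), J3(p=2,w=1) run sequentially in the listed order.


Completion times:
  J1: C=13, w×C=10×13=130
  J2: C=26, w×C=2×26=52
  J3: C=28, w×C=1×28=28
Sum w×C = 210
Sum w = 13
Weighted avg = 210/13
= 16.15


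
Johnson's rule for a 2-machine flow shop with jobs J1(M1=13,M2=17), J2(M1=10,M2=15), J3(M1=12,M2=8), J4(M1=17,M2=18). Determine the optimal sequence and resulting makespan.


Johnson's rule:
Group 1 (M1≤M2, sort by M1): ['J2', 'J1', 'J4']
Group 2 (M1>M2, sort desc M2): ['J3']
Sequence: J2 → J1 → J4 → J3
Makespan calculation:
  J2: M1 done=10, M2 done=25
  J1: M1 done=23, M2 done=42
  J4: M1 done=40, M2 done=60
  J3: M1 done=52, M2 done=68
= Sequence: J2 → J1 → J4 → J3, Makespan: 68


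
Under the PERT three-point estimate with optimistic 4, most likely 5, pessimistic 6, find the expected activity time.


te = (o + 4m + p) / 6
= (4 + 4×5 + 6) / 6
= (4 + 20 + 6) / 6
= 30 / 6
= 5.00


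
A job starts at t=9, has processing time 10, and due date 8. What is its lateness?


Completion = 9 + 10 = 19
Lateness = C - d = 19 - 8
= 11


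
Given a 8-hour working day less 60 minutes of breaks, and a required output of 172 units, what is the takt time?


Available = 8×60 - 60 = 420 min
Takt time = 420 / 172
= 2.44 min/unit


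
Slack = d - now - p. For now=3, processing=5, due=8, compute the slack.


Slack = due - current_time - processing
= 8 - 3 - 5
= 0


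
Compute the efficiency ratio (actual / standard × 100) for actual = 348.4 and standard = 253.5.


Efficiency = (actual / standard) × 100
= (348.4 / 253.5) × 100
= 137.4%


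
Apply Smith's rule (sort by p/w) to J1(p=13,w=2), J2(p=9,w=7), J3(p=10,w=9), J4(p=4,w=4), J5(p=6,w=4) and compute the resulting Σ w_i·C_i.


WSPT order (by p/w): J4 → J3 → J2 → J5 → J1
  J4: C=4, w·C=4×4=16
  J3: C=14, w·C=9×14=126
  J2: C=23, w·C=7×23=161
  J5: C=29, w·C=4×29=116
  J1: C=42, w·C=2×42=84
Σ w·C = 503
= 503


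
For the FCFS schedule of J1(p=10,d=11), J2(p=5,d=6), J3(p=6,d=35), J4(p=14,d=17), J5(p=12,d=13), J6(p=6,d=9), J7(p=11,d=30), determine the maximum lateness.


Lateness per job (L = C - d):
  J1: C=10, d=11, L=-1
  J2: C=15, d=6, L=9
  J3: C=21, d=35, L=-14
  J4: C=35, d=17, L=18
  J5: C=47, d=13, L=34
  J6: C=53, d=9, L=44
  J7: C=64, d=30, L=34
Lmax = max(-1, 9, -14, 18, 34, 44, 34)
= 44


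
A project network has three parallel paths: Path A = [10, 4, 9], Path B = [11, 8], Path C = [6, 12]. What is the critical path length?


Path A: 10 + 4 + 9 = 23
Path B: 11 + 8 = 19
Path C: 6 + 12 = 18
Critical path = longest = max(23, 19, 18)
= 23 (Path A)


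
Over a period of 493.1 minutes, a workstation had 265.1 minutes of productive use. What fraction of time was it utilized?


Utilization = busy / total × 100
= 265.1 / 493.1 × 100
= 53.8%


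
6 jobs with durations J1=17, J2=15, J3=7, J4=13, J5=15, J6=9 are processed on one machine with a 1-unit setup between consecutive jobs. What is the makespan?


Makespan = Σ processing + (n-1) × setup
= (17 + 15 + 7 + 13 + 15 + 9) + (6-1)×1
= 76 + 5
= 81 time units


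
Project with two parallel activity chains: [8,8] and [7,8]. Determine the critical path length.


Path A: 8 + 8 = 16
Path B: 7 + 8 = 15
Critical path = longest = max(16, 15)
= 16 (Path A)


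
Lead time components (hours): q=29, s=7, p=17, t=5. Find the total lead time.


Lead time = queue + setup + processing + transit
= 29 + 7 + 17 + 5
= 58 hours


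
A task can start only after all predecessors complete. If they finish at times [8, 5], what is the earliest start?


ES = max of all predecessor completion times
Predecessors: [8, 5]
ES = max(8, 5)
= 8


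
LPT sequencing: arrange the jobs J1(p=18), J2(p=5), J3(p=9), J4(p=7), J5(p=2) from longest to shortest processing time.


LPT: sort by longest processing time first
  J1: p=18
  J3: p=9
  J4: p=7
  J2: p=5
  J5: p=2
Order: J1 → J3 → J4 → J2 → J5


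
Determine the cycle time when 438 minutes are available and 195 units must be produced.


Cycle time = available time / demand
= 438 / 195
= 2.25 min/unit


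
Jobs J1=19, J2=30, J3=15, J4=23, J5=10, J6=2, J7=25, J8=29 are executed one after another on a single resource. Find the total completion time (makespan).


Sequential makespan: sum all processing times
= 19 + 30 + 15 + 23 + 10 + 2 + 25 + 29
= 153 time units


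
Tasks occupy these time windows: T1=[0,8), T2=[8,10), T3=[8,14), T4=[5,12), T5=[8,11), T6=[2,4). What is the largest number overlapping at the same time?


Check each time point for overlaps:
  t=8: 4 tasks active (T2, T3, T4, T5)
Max concurrent = 4


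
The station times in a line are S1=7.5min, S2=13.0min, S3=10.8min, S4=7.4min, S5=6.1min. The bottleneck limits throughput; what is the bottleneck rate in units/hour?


Bottleneck = longest station time
Station times: [7.5, 13.0, 10.8, 7.4, 6.1]
Max = 13.0 min
Rate = 60 / 13.0
= 4.62 units/hour (bottleneck: 13.0min)


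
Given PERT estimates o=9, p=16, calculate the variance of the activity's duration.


σ² = ((p - o) / 6)² = (p - o)² / 36
= (16 - 9)² / 36
= 7² / 36
= 49 / 36
= 1.3611


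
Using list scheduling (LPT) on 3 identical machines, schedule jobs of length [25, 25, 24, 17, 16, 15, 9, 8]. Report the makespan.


Jobs (LPT sorted): [25, 25, 24, 17, 16, 15, 9, 8]
Machines: 3
  J=25 → Machine 1 (load: 0+25=25)
  J=25 → Machine 2 (load: 0+25=25)
  J=24 → Machine 3 (load: 0+24=24)
  J=17 → Machine 3 (load: 24+17=41)
  J=16 → Machine 1 (load: 25+16=41)
  J=15 → Machine 2 (load: 25+15=40)
  J=9 → Machine 2 (load: 40+9=49)
  J=8 → Machine 1 (load: 41+8=49)
Machine loads: [49, 49, 41]
Makespan = max = 49 time units


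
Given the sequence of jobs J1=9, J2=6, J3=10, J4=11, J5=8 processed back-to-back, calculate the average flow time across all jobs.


Completion times:
  J1: completes at 9
  J2: completes at 15
  J3: completes at 25
  J4: completes at 36
  J5: completes at 44
Sum = 129
Average = 129/5
= 25.80


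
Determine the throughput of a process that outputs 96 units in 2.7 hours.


Throughput = units / time
= 96 / 2.7
= 35.6 units/hour


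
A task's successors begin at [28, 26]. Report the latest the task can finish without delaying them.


LF = min of all successor start times
Successors start at: [28, 26]
LF = min(28, 26)
= 26


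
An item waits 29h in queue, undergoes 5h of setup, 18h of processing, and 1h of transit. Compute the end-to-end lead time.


Lead time = queue + setup + processing + transit
= 29 + 5 + 18 + 1
= 53 hours


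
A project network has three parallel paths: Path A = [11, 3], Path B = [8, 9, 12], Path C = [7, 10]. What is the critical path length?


Path A: 11 + 3 = 14
Path B: 8 + 9 + 12 = 29
Path C: 7 + 10 = 17
Critical path = longest = max(14, 29, 17)
= 29 (Path B)


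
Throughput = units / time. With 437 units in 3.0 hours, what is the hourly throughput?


Throughput = units / time
= 437 / 3.0
= 145.7 units/hour


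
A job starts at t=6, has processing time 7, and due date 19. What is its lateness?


Completion = 6 + 7 = 13
Lateness = C - d = 13 - 19
= -6


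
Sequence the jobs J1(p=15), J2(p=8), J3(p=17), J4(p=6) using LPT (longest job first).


LPT: sort by longest processing time first
  J3: p=17
  J1: p=15
  J2: p=8
  J4: p=6
Order: J3 → J1 → J2 → J4


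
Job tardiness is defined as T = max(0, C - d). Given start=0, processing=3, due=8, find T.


Completion = start + processing = 0 + 3 = 3
Tardiness = max(0, C - d) = max(0, 3 - 8)
= max(0, -5)
= 0


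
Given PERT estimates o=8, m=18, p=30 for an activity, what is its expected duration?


te = (o + 4m + p) / 6
= (8 + 4×18 + 30) / 6
= (8 + 72 + 30) / 6
= 110 / 6
= 18.33


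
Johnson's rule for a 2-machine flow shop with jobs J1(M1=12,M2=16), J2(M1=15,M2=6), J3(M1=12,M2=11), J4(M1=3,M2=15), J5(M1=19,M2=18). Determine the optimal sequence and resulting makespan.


Johnson's rule:
Group 1 (M1≤M2, sort by M1): ['J4', 'J1']
Group 2 (M1>M2, sort desc M2): ['J5', 'J3', 'J2']
Sequence: J4 → J1 → J5 → J3 → J2
Makespan calculation:
  J4: M1 done=3, M2 done=18
  J1: M1 done=15, M2 done=34
  J5: M1 done=34, M2 done=52
  J3: M1 done=46, M2 done=63
  J2: M1 done=61, M2 done=69
= Sequence: J4 → J1 → J5 → J3 → J2, Makespan: 69


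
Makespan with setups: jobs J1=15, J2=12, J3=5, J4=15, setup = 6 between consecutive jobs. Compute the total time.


Makespan = Σ processing + (n-1) × setup
= (15 + 12 + 5 + 15) + (4-1)×6
= 47 + 18
= 65 time units


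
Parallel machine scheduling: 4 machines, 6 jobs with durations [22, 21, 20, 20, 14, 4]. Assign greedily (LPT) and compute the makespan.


Jobs (LPT sorted): [22, 21, 20, 20, 14, 4]
Machines: 4
  J=22 → Machine 1 (load: 0+22=22)
  J=21 → Machine 2 (load: 0+21=21)
  J=20 → Machine 3 (load: 0+20=20)
  J=20 → Machine 4 (load: 0+20=20)
  J=14 → Machine 3 (load: 20+14=34)
  J=4 → Machine 4 (load: 20+4=24)
Machine loads: [22, 21, 34, 24]
Makespan = max = 34 time units


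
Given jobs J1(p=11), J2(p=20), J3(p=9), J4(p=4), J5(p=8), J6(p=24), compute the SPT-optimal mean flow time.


SPT order: J4 → J5 → J3 → J1 → J2 → J6
Completion times:
  J4: C=4
  J5: C=12
  J3: C=21
  J1: C=32
  J2: C=52
  J6: C=76
Sum = 197, n = 6
Mean flow = 197/6
= 32.83


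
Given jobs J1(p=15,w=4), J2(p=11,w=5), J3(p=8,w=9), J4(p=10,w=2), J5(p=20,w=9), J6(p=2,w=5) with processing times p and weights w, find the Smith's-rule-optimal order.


WSPT (Smith's rule): sort by p/w ascending
  J6: p/w = 2/5 = 0.400
  J3: p/w = 8/9 = 0.889
  J2: p/w = 11/5 = 2.200
  J5: p/w = 20/9 = 2.222
  J1: p/w = 15/4 = 3.750
  J4: p/w = 10/2 = 5.000
Order: J6 → J3 → J2 → J5 → J1 → J4


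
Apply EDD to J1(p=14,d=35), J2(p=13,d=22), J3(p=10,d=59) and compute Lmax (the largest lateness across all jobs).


EDD order: J2 → J1 → J3
Completion and lateness:
  J2: C=13, d=22, L=13-22=-9
  J1: C=27, d=35, L=27-35=-8
  J3: C=37, d=59, L=37-59=-22
Lmax = max(-9, -8, -22)
= -8


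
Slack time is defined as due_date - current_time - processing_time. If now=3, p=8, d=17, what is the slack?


Slack = due - current_time - processing
= 17 - 3 - 8
= 6


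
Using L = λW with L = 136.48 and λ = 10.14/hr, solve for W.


Little's law: L = λW → W = L / λ
= 136.48 / 10.14
= 13.46 hours


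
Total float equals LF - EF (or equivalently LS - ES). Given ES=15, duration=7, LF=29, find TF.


EF = ES + duration = 15 + 7 = 22
LS = LF - duration = 29 - 7 = 22
Total Float = LF - EF = 29 - 22
(or LS - ES = 22 - 15)
= 7


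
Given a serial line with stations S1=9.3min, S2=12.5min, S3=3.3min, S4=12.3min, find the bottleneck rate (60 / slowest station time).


Bottleneck = longest station time
Station times: [9.3, 12.5, 3.3, 12.3]
Max = 12.5 min
Rate = 60 / 12.5
= 4.80 units/hour (bottleneck: 12.5min)


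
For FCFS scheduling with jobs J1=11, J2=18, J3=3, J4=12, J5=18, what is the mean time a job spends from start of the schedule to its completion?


Completion times:
  J1: completes at 11
  J2: completes at 29
  J3: completes at 32
  J4: completes at 44
  J5: completes at 62
Sum = 178
Average = 178/5
= 35.60


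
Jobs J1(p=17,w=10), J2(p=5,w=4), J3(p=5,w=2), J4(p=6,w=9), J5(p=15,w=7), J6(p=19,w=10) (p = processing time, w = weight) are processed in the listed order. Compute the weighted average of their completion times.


Completion times:
  J1: C=17, w×C=10×17=170
  J2: C=22, w×C=4×22=88
  J3: C=27, w×C=2×27=54
  J4: C=33, w×C=9×33=297
  J5: C=48, w×C=7×48=336
  J6: C=67, w×C=10×67=670
Sum w×C = 1615
Sum w = 42
Weighted avg = 1615/42
= 38.45


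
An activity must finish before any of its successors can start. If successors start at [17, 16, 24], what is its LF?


LF = min of all successor start times
Successors start at: [17, 16, 24]
LF = min(17, 16, 24)
= 16


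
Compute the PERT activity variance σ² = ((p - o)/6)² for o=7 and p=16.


σ² = ((p - o) / 6)² = (p - o)² / 36
= (16 - 7)² / 36
= 9² / 36
= 81 / 36
= 2.2500


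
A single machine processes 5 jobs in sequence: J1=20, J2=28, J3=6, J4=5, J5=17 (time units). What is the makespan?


Sequential makespan: sum all processing times
= 20 + 28 + 6 + 5 + 17
= 76 time units


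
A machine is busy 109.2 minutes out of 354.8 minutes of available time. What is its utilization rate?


Utilization = busy / total × 100
= 109.2 / 354.8 × 100
= 30.8%


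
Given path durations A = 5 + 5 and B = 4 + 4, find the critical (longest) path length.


Path A: 5 + 5 = 10
Path B: 4 + 4 = 8
Critical path = longest = max(10, 8)
= 10 (Path A)


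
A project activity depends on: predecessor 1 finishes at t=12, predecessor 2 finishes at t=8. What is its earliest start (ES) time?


ES = max of all predecessor completion times
Predecessors: [12, 8]
ES = max(12, 8)
= 12


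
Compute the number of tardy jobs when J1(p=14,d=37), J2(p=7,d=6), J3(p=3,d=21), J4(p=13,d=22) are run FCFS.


Completion vs due date:
  J1: C=14, d=37 → on time
  J2: C=21, d=6 → TARDY
  J3: C=24, d=21 → TARDY
  J4: C=37, d=22 → TARDY
Tardy jobs: J2, J3, J4
Count = 3


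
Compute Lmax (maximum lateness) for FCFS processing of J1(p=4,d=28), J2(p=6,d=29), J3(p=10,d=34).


Lateness per job (L = C - d):
  J1: C=4, d=28, L=-24
  J2: C=10, d=29, L=-19
  J3: C=20, d=34, L=-14
Lmax = max(-24, -19, -14)
= -14


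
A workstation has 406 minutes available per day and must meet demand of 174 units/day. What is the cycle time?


Cycle time = available time / demand
= 406 / 174
= 2.33 min/unit


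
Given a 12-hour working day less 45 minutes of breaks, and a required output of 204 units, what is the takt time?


Available = 12×60 - 45 = 675 min
Takt time = 675 / 204
= 3.31 min/unit


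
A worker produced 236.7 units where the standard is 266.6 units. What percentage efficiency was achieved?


Efficiency = (actual / standard) × 100
= (236.7 / 266.6) × 100
= 88.8%


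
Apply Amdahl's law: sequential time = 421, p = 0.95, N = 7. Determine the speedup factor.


Amdahl's law: T_p = T × ((1-p) + p/N)
= 421 × ((1-0.95) + 0.95/7)
= 421 × (0.05 + 0.1357)
= 421 × 0.1857
= 78.19
Speedup = 421/78.19
= 5.38×


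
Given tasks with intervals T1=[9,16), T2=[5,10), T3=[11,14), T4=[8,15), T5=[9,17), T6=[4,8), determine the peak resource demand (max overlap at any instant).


Check each time point for overlaps:
  t=9: 4 tasks active (T1, T2, T4, T5)
Max concurrent = 4


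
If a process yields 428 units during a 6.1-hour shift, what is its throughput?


Throughput = units / time
= 428 / 6.1
= 70.2 units/hour


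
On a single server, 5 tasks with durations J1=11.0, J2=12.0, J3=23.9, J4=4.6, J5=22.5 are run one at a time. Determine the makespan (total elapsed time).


Sequential makespan: sum all processing times
= 11.0 + 12.0 + 23.9 + 4.6 + 22.5
= 74.0 time units


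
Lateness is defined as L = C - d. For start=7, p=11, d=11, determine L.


Completion = 7 + 11 = 18
Lateness = C - d = 18 - 11
= 7


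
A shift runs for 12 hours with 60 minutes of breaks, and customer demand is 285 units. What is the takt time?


Available = 12×60 - 60 = 660 min
Takt time = 660 / 285
= 2.32 min/unit


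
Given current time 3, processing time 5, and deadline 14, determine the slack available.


Slack = due - current_time - processing
= 14 - 3 - 5
= 6


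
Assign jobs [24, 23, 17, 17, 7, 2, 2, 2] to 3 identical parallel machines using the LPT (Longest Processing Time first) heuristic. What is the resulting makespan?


Jobs (LPT sorted): [24, 23, 17, 17, 7, 2, 2, 2]
Machines: 3
  J=24 → Machine 1 (load: 0+24=24)
  J=23 → Machine 2 (load: 0+23=23)
  J=17 → Machine 3 (load: 0+17=17)
  J=17 → Machine 3 (load: 17+17=34)
  J=7 → Machine 2 (load: 23+7=30)
  J=2 → Machine 1 (load: 24+2=26)
  J=2 → Machine 1 (load: 26+2=28)
  J=2 → Machine 1 (load: 28+2=30)
Machine loads: [30, 30, 34]
Makespan = max = 34 time units


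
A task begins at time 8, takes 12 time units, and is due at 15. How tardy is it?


Completion = start + processing = 8 + 12 = 20
Tardiness = max(0, C - d) = max(0, 20 - 15)
= max(0, 5)
= 5


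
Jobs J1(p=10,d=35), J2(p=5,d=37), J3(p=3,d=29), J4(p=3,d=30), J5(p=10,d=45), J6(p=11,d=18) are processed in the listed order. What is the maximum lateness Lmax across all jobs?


Lateness per job (L = C - d):
  J1: C=10, d=35, L=-25
  J2: C=15, d=37, L=-22
  J3: C=18, d=29, L=-11
  J4: C=21, d=30, L=-9
  J5: C=31, d=45, L=-14
  J6: C=42, d=18, L=24
Lmax = max(-25, -22, -11, -9, -14, 24)
= 24


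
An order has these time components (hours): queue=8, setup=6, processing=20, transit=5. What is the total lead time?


Lead time = queue + setup + processing + transit
= 8 + 6 + 20 + 5
= 39 hours


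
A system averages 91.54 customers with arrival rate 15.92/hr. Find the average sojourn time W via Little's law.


Little's law: L = λW → W = L / λ
= 91.54 / 15.92
= 5.75 hours


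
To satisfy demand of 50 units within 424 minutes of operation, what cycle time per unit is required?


Cycle time = available time / demand
= 424 / 50
= 8.48 min/unit


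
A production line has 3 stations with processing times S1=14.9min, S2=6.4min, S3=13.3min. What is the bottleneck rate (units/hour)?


Bottleneck = longest station time
Station times: [14.9, 6.4, 13.3]
Max = 14.9 min
Rate = 60 / 14.9
= 4.03 units/hour (bottleneck: 14.9min)


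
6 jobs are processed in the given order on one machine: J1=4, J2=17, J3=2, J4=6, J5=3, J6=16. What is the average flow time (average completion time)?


Completion times:
  J1: completes at 4
  J2: completes at 21
  J3: completes at 23
  J4: completes at 29
  J5: completes at 32
  J6: completes at 48
Sum = 157
Average = 157/6
= 26.17


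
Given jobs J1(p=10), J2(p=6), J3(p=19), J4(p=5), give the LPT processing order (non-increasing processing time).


LPT: sort by longest processing time first
  J3: p=19
  J1: p=10
  J2: p=6
  J4: p=5
Order: J3 → J1 → J2 → J4


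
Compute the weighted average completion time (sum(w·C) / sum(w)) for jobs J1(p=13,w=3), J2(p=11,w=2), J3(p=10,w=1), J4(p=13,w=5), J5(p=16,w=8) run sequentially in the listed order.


Completion times:
  J1: C=13, w×C=3×13=39
  J2: C=24, w×C=2×24=48
  J3: C=34, w×C=1×34=34
  J4: C=47, w×C=5×47=235
  J5: C=63, w×C=8×63=504
Sum w×C = 860
Sum w = 19
Weighted avg = 860/19
= 45.26


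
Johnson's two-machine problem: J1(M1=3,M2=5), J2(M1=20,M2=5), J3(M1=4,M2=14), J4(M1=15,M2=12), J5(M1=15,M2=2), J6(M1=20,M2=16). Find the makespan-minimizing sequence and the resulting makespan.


Johnson's rule:
Group 1 (M1≤M2, sort by M1): ['J1', 'J3']
Group 2 (M1>M2, sort desc M2): ['J6', 'J4', 'J2', 'J5']
Sequence: J1 → J3 → J6 → J4 → J2 → J5
Makespan calculation:
  J1: M1 done=3, M2 done=8
  J3: M1 done=7, M2 done=22
  J6: M1 done=27, M2 done=43
  J4: M1 done=42, M2 done=55
  J2: M1 done=62, M2 done=67
  J5: M1 done=77, M2 done=79
= Sequence: J1 → J3 → J6 → J4 → J2 → J5, Makespan: 79


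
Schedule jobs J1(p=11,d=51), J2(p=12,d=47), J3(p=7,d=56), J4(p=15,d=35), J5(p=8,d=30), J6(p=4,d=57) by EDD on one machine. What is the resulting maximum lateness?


EDD order: J5 → J4 → J2 → J1 → J3 → J6
Completion and lateness:
  J5: C=8, d=30, L=8-30=-22
  J4: C=23, d=35, L=23-35=-12
  J2: C=35, d=47, L=35-47=-12
  J1: C=46, d=51, L=46-51=-5
  J3: C=53, d=56, L=53-56=-3
  J6: C=57, d=57, L=57-57=0
Lmax = max(-22, -12, -12, -5, -3, 0)
= 0


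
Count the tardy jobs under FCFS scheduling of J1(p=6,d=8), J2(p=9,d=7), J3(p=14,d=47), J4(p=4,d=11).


Completion vs due date:
  J1: C=6, d=8 → on time
  J2: C=15, d=7 → TARDY
  J3: C=29, d=47 → on time
  J4: C=33, d=11 → TARDY
Tardy jobs: J2, J4
Count = 2


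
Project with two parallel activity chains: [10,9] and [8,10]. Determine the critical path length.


Path A: 10 + 9 = 19
Path B: 8 + 10 = 18
Critical path = longest = max(19, 18)
= 19 (Path A)


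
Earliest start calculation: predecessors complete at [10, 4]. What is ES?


ES = max of all predecessor completion times
Predecessors: [10, 4]
ES = max(10, 4)
= 10


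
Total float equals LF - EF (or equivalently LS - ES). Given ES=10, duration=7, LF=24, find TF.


EF = ES + duration = 10 + 7 = 17
LS = LF - duration = 24 - 7 = 17
Total Float = LF - EF = 24 - 17
(or LS - ES = 17 - 10)
= 7


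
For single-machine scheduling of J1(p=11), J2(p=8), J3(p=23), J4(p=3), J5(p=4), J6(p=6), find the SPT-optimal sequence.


SPT: sort by shortest processing time
  J4: p=3
  J5: p=4
  J6: p=6
  J2: p=8
  J1: p=11
  J3: p=23
Order: J4 → J5 → J6 → J2 → J1 → J3


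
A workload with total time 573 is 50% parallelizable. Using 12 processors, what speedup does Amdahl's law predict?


Amdahl's law: T_p = T × ((1-p) + p/N)
= 573 × ((1-0.5) + 0.5/12)
= 573 × (0.50 + 0.0417)
= 573 × 0.5417
= 310.38
Speedup = 573/310.38
= 1.85×


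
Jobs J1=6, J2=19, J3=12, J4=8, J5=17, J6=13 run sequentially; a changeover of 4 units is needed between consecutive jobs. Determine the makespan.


Makespan = Σ processing + (n-1) × setup
= (6 + 19 + 12 + 8 + 17 + 13) + (6-1)×4
= 75 + 20
= 95 time units


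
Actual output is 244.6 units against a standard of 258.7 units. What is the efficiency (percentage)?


Efficiency = (actual / standard) × 100
= (244.6 / 258.7) × 100
= 94.5%


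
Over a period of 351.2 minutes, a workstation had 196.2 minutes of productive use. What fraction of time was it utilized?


Utilization = busy / total × 100
= 196.2 / 351.2 × 100
= 55.9%


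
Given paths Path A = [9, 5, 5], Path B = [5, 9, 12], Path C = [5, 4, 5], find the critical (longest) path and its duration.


Path A: 9 + 5 + 5 = 19
Path B: 5 + 9 + 12 = 26
Path C: 5 + 4 + 5 = 14
Critical path = longest = max(19, 26, 14)
= 26 (Path B)


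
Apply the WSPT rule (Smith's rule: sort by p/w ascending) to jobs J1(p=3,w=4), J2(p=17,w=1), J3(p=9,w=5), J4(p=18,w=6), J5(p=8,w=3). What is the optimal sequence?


WSPT (Smith's rule): sort by p/w ascending
  J1: p/w = 3/4 = 0.750
  J3: p/w = 9/5 = 1.800
  J5: p/w = 8/3 = 2.667
  J4: p/w = 18/6 = 3.000
  J2: p/w = 17/1 = 17.000
Order: J1 → J3 → J5 → J4 → J2


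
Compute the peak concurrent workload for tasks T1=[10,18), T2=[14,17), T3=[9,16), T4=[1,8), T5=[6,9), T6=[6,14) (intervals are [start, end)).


Check each time point for overlaps:
  t=6: 3 tasks active (T4, T5, T6)
Max concurrent = 3


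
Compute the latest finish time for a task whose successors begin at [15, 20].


LF = min of all successor start times
Successors start at: [15, 20]
LF = min(15, 20)
= 15


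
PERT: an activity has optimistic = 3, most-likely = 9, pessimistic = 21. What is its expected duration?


te = (o + 4m + p) / 6
= (3 + 4×9 + 21) / 6
= (3 + 36 + 21) / 6
= 60 / 6
= 10.00


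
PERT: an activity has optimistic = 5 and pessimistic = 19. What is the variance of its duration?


σ² = ((p - o) / 6)² = (p - o)² / 36
= (19 - 5)² / 36
= 14² / 36
= 196 / 36
= 5.4444


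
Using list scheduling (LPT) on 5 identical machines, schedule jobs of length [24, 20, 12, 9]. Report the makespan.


Jobs (LPT sorted): [24, 20, 12, 9]
Machines: 5
  J=24 → Machine 1 (load: 0+24=24)
  J=20 → Machine 2 (load: 0+20=20)
  J=12 → Machine 3 (load: 0+12=12)
  J=9 → Machine 4 (load: 0+9=9)
Machine loads: [24, 20, 12, 9, 0]
Makespan = max = 24 time units


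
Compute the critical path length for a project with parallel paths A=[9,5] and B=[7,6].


Path A: 9 + 5 = 14
Path B: 7 + 6 = 13
Critical path = longest = max(14, 13)
= 14 (Path A)


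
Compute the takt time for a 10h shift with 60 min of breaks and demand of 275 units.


Available = 10×60 - 60 = 540 min
Takt time = 540 / 275
= 1.96 min/unit


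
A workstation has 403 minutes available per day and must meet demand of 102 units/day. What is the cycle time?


Cycle time = available time / demand
= 403 / 102
= 3.95 min/unit


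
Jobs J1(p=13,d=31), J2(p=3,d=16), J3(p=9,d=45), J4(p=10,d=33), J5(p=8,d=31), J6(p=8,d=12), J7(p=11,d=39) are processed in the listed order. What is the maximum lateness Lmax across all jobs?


Lateness per job (L = C - d):
  J1: C=13, d=31, L=-18
  J2: C=16, d=16, L=0
  J3: C=25, d=45, L=-20
  J4: C=35, d=33, L=2
  J5: C=43, d=31, L=12
  J6: C=51, d=12, L=39
  J7: C=62, d=39, L=23
Lmax = max(-18, 0, -20, 2, 12, 39, 23)
= 39


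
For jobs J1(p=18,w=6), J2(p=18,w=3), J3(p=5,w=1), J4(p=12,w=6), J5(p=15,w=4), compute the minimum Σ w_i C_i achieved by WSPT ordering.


WSPT order (by p/w): J4 → J1 → J5 → J3 → J2
  J4: C=12, w·C=6×12=72
  J1: C=30, w·C=6×30=180
  J5: C=45, w·C=4×45=180
  J3: C=50, w·C=1×50=50
  J2: C=68, w·C=3×68=204
Σ w·C = 686
= 686


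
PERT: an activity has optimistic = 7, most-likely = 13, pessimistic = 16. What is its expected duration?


te = (o + 4m + p) / 6
= (7 + 4×13 + 16) / 6
= (7 + 52 + 16) / 6
= 75 / 6
= 12.50


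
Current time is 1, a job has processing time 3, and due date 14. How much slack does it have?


Slack = due - current_time - processing
= 14 - 1 - 3
= 10


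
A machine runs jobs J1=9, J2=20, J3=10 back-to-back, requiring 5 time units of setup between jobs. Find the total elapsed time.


Makespan = Σ processing + (n-1) × setup
= (9 + 20 + 10) + (3-1)×5
= 39 + 10
= 49 time units


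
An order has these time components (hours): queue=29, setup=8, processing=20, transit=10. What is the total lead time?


Lead time = queue + setup + processing + transit
= 29 + 8 + 20 + 10
= 67 hours


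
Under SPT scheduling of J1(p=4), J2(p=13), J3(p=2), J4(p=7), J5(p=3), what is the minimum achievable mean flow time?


SPT order: J3 → J5 → J1 → J4 → J2
Completion times:
  J3: C=2
  J5: C=5
  J1: C=9
  J4: C=16
  J2: C=29
Sum = 61, n = 5
Mean flow = 61/5
= 12.20


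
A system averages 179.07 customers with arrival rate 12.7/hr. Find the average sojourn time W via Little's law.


Little's law: L = λW → W = L / λ
= 179.07 / 12.7
= 14.10 hours


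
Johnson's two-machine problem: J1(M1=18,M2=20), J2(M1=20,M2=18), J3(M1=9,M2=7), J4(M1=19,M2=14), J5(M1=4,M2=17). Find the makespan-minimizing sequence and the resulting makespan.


Johnson's rule:
Group 1 (M1≤M2, sort by M1): ['J5', 'J1']
Group 2 (M1>M2, sort desc M2): ['J2', 'J4', 'J3']
Sequence: J5 → J1 → J2 → J4 → J3
Makespan calculation:
  J5: M1 done=4, M2 done=21
  J1: M1 done=22, M2 done=42
  J2: M1 done=42, M2 done=60
  J4: M1 done=61, M2 done=75
  J3: M1 done=70, M2 done=82
= Sequence: J5 → J1 → J2 → J4 → J3, Makespan: 82


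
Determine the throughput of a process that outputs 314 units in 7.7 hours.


Throughput = units / time
= 314 / 7.7
= 40.8 units/hour


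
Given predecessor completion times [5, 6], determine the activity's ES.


ES = max of all predecessor completion times
Predecessors: [5, 6]
ES = max(5, 6)
= 6


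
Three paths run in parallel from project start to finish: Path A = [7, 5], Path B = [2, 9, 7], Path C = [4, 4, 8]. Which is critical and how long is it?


Path A: 7 + 5 = 12
Path B: 2 + 9 + 7 = 18
Path C: 4 + 4 + 8 = 16
Critical path = longest = max(12, 18, 16)
= 18 (Path B)


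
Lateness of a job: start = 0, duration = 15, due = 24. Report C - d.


Completion = 0 + 15 = 15
Lateness = C - d = 15 - 24
= -9


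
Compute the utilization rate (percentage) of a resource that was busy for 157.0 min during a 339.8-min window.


Utilization = busy / total × 100
= 157.0 / 339.8 × 100
= 46.2%


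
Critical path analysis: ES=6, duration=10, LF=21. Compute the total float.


EF = ES + duration = 6 + 10 = 16
LS = LF - duration = 21 - 10 = 11
Total Float = LF - EF = 21 - 16
(or LS - ES = 11 - 6)
= 5


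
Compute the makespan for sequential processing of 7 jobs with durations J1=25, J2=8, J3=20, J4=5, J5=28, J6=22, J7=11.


Sequential makespan: sum all processing times
= 25 + 8 + 20 + 5 + 28 + 22 + 11
= 119 time units


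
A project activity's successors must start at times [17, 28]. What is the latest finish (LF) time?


LF = min of all successor start times
Successors start at: [17, 28]
LF = min(17, 28)
= 17


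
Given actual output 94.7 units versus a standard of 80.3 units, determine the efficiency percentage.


Efficiency = (actual / standard) × 100
= (94.7 / 80.3) × 100
= 117.9%


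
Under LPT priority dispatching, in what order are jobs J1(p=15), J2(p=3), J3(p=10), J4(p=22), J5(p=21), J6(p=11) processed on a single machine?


LPT: sort by longest processing time first
  J4: p=22
  J5: p=21
  J1: p=15
  J6: p=11
  J3: p=10
  J2: p=3
Order: J4 → J5 → J1 → J6 → J3 → J2


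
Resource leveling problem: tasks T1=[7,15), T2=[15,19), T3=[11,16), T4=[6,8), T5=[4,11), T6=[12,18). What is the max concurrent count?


Check each time point for overlaps:
  t=7: 3 tasks active (T1, T4, T5)
Max concurrent = 3


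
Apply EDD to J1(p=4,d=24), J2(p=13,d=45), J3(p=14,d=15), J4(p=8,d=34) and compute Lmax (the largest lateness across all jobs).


EDD order: J3 → J1 → J4 → J2
Completion and lateness:
  J3: C=14, d=15, L=14-15=-1
  J1: C=18, d=24, L=18-24=-6
  J4: C=26, d=34, L=26-34=-8
  J2: C=39, d=45, L=39-45=-6
Lmax = max(-1, -6, -8, -6)
= -1


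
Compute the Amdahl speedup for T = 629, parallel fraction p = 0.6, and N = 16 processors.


Amdahl's law: T_p = T × ((1-p) + p/N)
= 629 × ((1-0.6) + 0.6/16)
= 629 × (0.40 + 0.0375)
= 629 × 0.4375
= 275.19
Speedup = 629/275.19
= 2.29×


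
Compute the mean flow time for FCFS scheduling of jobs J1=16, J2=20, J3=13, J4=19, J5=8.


Completion times:
  J1: completes at 16
  J2: completes at 36
  J3: completes at 49
  J4: completes at 68
  J5: completes at 76
Sum = 245
Average = 245/5
= 49.00


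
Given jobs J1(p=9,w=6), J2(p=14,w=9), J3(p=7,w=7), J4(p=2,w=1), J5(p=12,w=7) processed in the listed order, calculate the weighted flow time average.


Completion times:
  J1: C=9, w×C=6×9=54
  J2: C=23, w×C=9×23=207
  J3: C=30, w×C=7×30=210
  J4: C=32, w×C=1×32=32
  J5: C=44, w×C=7×44=308
Sum w×C = 811
Sum w = 30
Weighted avg = 811/30
= 27.03


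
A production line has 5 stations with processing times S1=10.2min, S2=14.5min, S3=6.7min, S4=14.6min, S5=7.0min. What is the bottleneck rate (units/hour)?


Bottleneck = longest station time
Station times: [10.2, 14.5, 6.7, 14.6, 7.0]
Max = 14.6 min
Rate = 60 / 14.6
= 4.11 units/hour (bottleneck: 14.6min)


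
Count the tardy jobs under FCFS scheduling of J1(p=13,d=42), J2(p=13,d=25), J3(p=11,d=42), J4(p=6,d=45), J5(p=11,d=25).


Completion vs due date:
  J1: C=13, d=42 → on time
  J2: C=26, d=25 → TARDY
  J3: C=37, d=42 → on time
  J4: C=43, d=45 → on time
  J5: C=54, d=25 → TARDY
Tardy jobs: J2, J5
Count = 2


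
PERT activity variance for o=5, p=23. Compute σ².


σ² = ((p - o) / 6)² = (p - o)² / 36
= (23 - 5)² / 36
= 18² / 36
= 324 / 36
= 9.0000


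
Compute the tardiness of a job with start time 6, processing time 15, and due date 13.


Completion = start + processing = 6 + 15 = 21
Tardiness = max(0, C - d) = max(0, 21 - 13)
= max(0, 8)
= 8


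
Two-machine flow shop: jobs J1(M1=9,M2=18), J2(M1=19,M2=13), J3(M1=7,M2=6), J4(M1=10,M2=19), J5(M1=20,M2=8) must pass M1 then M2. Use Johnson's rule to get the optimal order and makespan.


Johnson's rule:
Group 1 (M1≤M2, sort by M1): ['J1', 'J4']
Group 2 (M1>M2, sort desc M2): ['J2', 'J5', 'J3']
Sequence: J1 → J4 → J2 → J5 → J3
Makespan calculation:
  J1: M1 done=9, M2 done=27
  J4: M1 done=19, M2 done=46
  J2: M1 done=38, M2 done=59
  J5: M1 done=58, M2 done=67
  J3: M1 done=65, M2 done=73
= Sequence: J1 → J4 → J2 → J5 → J3, Makespan: 73


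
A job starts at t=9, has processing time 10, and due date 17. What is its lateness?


Completion = 9 + 10 = 19
Lateness = C - d = 19 - 17
= 2


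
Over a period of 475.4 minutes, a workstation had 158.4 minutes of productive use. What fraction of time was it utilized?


Utilization = busy / total × 100
= 158.4 / 475.4 × 100
= 33.3%


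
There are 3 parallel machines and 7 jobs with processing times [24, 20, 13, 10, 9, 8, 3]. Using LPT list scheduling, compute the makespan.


Jobs (LPT sorted): [24, 20, 13, 10, 9, 8, 3]
Machines: 3
  J=24 → Machine 1 (load: 0+24=24)
  J=20 → Machine 2 (load: 0+20=20)
  J=13 → Machine 3 (load: 0+13=13)
  J=10 → Machine 3 (load: 13+10=23)
  J=9 → Machine 2 (load: 20+9=29)
  J=8 → Machine 3 (load: 23+8=31)
  J=3 → Machine 1 (load: 24+3=27)
Machine loads: [27, 29, 31]
Makespan = max = 31 time units


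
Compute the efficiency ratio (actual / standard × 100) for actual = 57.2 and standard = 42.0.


Efficiency = (actual / standard) × 100
= (57.2 / 42.0) × 100
= 136.2%


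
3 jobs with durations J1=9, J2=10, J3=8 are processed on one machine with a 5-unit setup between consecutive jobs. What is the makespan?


Makespan = Σ processing + (n-1) × setup
= (9 + 10 + 8) + (3-1)×5
= 27 + 10
= 37 time units


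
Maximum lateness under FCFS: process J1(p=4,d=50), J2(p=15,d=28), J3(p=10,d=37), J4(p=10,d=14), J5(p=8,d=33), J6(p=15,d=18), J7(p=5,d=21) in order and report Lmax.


Lateness per job (L = C - d):
  J1: C=4, d=50, L=-46
  J2: C=19, d=28, L=-9
  J3: C=29, d=37, L=-8
  J4: C=39, d=14, L=25
  J5: C=47, d=33, L=14
  J6: C=62, d=18, L=44
  J7: C=67, d=21, L=46
Lmax = max(-46, -9, -8, 25, 14, 44, 46)
= 46
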